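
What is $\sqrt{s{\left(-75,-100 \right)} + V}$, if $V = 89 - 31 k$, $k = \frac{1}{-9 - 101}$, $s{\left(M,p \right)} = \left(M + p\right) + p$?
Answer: $\frac{i \sqrt{2247190}}{110} \approx 13.628 i$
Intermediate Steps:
$s{\left(M,p \right)} = M + 2 p$
$k = - \frac{1}{110}$ ($k = \frac{1}{-110} = - \frac{1}{110} \approx -0.0090909$)
$V = \frac{9821}{110}$ ($V = 89 - - \frac{31}{110} = 89 + \frac{31}{110} = \frac{9821}{110} \approx 89.282$)
$\sqrt{s{\left(-75,-100 \right)} + V} = \sqrt{\left(-75 + 2 \left(-100\right)\right) + \frac{9821}{110}} = \sqrt{\left(-75 - 200\right) + \frac{9821}{110}} = \sqrt{-275 + \frac{9821}{110}} = \sqrt{- \frac{20429}{110}} = \frac{i \sqrt{2247190}}{110}$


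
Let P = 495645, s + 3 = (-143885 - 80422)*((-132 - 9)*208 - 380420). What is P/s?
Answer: 165215/30636448211 ≈ 5.3928e-6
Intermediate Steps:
s = 91909344633 (s = -3 + (-143885 - 80422)*((-132 - 9)*208 - 380420) = -3 - 224307*(-141*208 - 380420) = -3 - 224307*(-29328 - 380420) = -3 - 224307*(-409748) = -3 + 91909344636 = 91909344633)
P/s = 495645/91909344633 = 495645*(1/91909344633) = 165215/30636448211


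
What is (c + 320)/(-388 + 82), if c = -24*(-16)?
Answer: -352/153 ≈ -2.3007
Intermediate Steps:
c = 384
(c + 320)/(-388 + 82) = (384 + 320)/(-388 + 82) = 704/(-306) = 704*(-1/306) = -352/153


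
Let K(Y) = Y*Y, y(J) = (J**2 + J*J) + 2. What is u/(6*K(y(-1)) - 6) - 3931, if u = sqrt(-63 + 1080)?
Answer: -3931 + sqrt(113)/30 ≈ -3930.6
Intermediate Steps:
y(J) = 2 + 2*J**2 (y(J) = (J**2 + J**2) + 2 = 2*J**2 + 2 = 2 + 2*J**2)
K(Y) = Y**2
u = 3*sqrt(113) (u = sqrt(1017) = 3*sqrt(113) ≈ 31.890)
u/(6*K(y(-1)) - 6) - 3931 = (3*sqrt(113))/(6*(2 + 2*(-1)**2)**2 - 6) - 3931 = (3*sqrt(113))/(6*(2 + 2*1)**2 - 6) - 3931 = (3*sqrt(113))/(6*(2 + 2)**2 - 6) - 3931 = (3*sqrt(113))/(6*4**2 - 6) - 3931 = (3*sqrt(113))/(6*16 - 6) - 3931 = (3*sqrt(113))/(96 - 6) - 3931 = (3*sqrt(113))/90 - 3931 = (3*sqrt(113))*(1/90) - 3931 = sqrt(113)/30 - 3931 = -3931 + sqrt(113)/30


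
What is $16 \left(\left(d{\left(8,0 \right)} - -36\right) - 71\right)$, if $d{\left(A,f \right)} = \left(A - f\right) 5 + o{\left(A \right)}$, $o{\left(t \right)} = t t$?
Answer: $1104$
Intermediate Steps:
$o{\left(t \right)} = t^{2}$
$d{\left(A,f \right)} = A^{2} - 5 f + 5 A$ ($d{\left(A,f \right)} = \left(A - f\right) 5 + A^{2} = \left(- 5 f + 5 A\right) + A^{2} = A^{2} - 5 f + 5 A$)
$16 \left(\left(d{\left(8,0 \right)} - -36\right) - 71\right) = 16 \left(\left(\left(8^{2} - 0 + 5 \cdot 8\right) - -36\right) - 71\right) = 16 \left(\left(\left(64 + 0 + 40\right) + 36\right) - 71\right) = 16 \left(\left(104 + 36\right) - 71\right) = 16 \left(140 - 71\right) = 16 \cdot 69 = 1104$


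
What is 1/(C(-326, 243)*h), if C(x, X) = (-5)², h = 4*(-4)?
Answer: -1/400 ≈ -0.0025000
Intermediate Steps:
h = -16
C(x, X) = 25
1/(C(-326, 243)*h) = 1/(25*(-16)) = 1/(-400) = -1/400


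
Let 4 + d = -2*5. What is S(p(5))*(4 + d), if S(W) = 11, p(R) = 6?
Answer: -110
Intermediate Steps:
d = -14 (d = -4 - 2*5 = -4 - 10 = -14)
S(p(5))*(4 + d) = 11*(4 - 14) = 11*(-10) = -110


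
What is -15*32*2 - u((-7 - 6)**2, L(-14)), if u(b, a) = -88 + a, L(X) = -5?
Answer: -867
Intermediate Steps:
-15*32*2 - u((-7 - 6)**2, L(-14)) = -15*32*2 - (-88 - 5) = -480*2 - 1*(-93) = -960 + 93 = -867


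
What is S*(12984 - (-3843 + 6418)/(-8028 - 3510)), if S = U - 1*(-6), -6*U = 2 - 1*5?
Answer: 1947555571/23076 ≈ 84398.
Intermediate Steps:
U = 1/2 (U = -(2 - 1*5)/6 = -(2 - 5)/6 = -1/6*(-3) = 1/2 ≈ 0.50000)
S = 13/2 (S = 1/2 - 1*(-6) = 1/2 + 6 = 13/2 ≈ 6.5000)
S*(12984 - (-3843 + 6418)/(-8028 - 3510)) = 13*(12984 - (-3843 + 6418)/(-8028 - 3510))/2 = 13*(12984 - 2575/(-11538))/2 = 13*(12984 - 2575*(-1)/11538)/2 = 13*(12984 - 1*(-2575/11538))/2 = 13*(12984 + 2575/11538)/2 = (13/2)*(149811967/11538) = 1947555571/23076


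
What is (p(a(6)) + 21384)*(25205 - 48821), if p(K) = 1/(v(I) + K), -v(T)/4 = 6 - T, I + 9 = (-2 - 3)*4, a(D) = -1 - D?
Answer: -24745214784/49 ≈ -5.0500e+8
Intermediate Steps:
I = -29 (I = -9 + (-2 - 3)*4 = -9 - 5*4 = -9 - 20 = -29)
v(T) = -24 + 4*T (v(T) = -4*(6 - T) = -24 + 4*T)
p(K) = 1/(-140 + K) (p(K) = 1/((-24 + 4*(-29)) + K) = 1/((-24 - 116) + K) = 1/(-140 + K))
(p(a(6)) + 21384)*(25205 - 48821) = (1/(-140 + (-1 - 1*6)) + 21384)*(25205 - 48821) = (1/(-140 + (-1 - 6)) + 21384)*(-23616) = (1/(-140 - 7) + 21384)*(-23616) = (1/(-147) + 21384)*(-23616) = (-1/147 + 21384)*(-23616) = (3143447/147)*(-23616) = -24745214784/49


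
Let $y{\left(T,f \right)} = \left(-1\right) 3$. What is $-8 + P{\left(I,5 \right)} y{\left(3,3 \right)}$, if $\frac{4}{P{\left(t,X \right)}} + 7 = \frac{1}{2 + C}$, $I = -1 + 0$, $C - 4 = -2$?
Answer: $- \frac{56}{9} \approx -6.2222$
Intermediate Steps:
$C = 2$ ($C = 4 - 2 = 2$)
$I = -1$
$P{\left(t,X \right)} = - \frac{16}{27}$ ($P{\left(t,X \right)} = \frac{4}{-7 + \frac{1}{2 + 2}} = \frac{4}{-7 + \frac{1}{4}} = \frac{4}{- \frac{27}{4}} = 4 \left(- \frac{4}{27}\right) = - \frac{16}{27}$)
$y{\left(T,f \right)} = -3$
$-8 + P{\left(I,5 \right)} y{\left(3,3 \right)} = -8 - - \frac{16}{9} = -8 + \frac{16}{9} = - \frac{56}{9}$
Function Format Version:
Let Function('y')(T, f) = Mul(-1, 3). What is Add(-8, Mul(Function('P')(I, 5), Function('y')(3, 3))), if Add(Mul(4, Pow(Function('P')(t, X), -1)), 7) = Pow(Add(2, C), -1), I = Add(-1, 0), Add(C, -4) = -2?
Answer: Rational(-56, 9) ≈ -6.2222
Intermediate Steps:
C = 2 (C = Add(4, -2) = 2)
I = -1
Function('P')(t, X) = Rational(-16, 27) (Function('P')(t, X) = Mul(4, Pow(Add(-7, Pow(Add(2, 2), -1)), -1)) = Mul(4, Pow(Add(-7, Pow(4, -1)), -1)) = Mul(4, Pow(Add(-7, Rational(1, 4)), -1)) = Mul(4, Pow(Rational(-27, 4), -1)) = Mul(4, Rational(-4, 27)) = Rational(-16, 27))
Function('y')(T, f) = -3
Add(-8, Mul(Function('P')(I, 5), Function('y')(3, 3))) = Add(-8, Mul(Rational(-16, 27), -3)) = Add(-8, Rational(16, 9)) = Rational(-56, 9)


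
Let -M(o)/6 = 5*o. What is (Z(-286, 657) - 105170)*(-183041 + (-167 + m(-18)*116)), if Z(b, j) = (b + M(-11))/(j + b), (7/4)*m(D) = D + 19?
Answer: 50020797187792/2597 ≈ 1.9261e+10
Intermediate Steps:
m(D) = 76/7 + 4*D/7 (m(D) = 4*(D + 19)/7 = 4*(19 + D)/7 = 76/7 + 4*D/7)
M(o) = -30*o
Z(b, j) = (330 + b)/(b + j) (Z(b, j) = (b - 30*(-11))/(j + b) = (b + 330)/(b + j) = (330 + b)/(b + j))
(Z(-286, 657) - 105170)*(-183041 + (-167 + m(-18)*116)) = ((330 - 286)/(-286 + 657) - 105170)*(-183041 + (-167 + (76/7 + (4/7)*(-18))*116)) = (44/371 - 105170)*(-183041 + (-167 + (76/7 - 72/7)*116)) = ((1/371)*44 - 105170)*(-183041 + (-167 + (4/7)*116)) = (44/371 - 105170)*(-183041 + (-167 + 464/7)) = -39018026*(-183041 - 705/7)/371 = -39018026/371*(-1281992/7) = 50020797187792/2597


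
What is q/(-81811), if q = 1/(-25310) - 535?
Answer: 13540851/2070636410 ≈ 0.0065395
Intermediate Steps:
q = -13540851/25310 (q = -1/25310 - 535 = -13540851/25310 ≈ -535.00)
q/(-81811) = -13540851/25310/(-81811) = -13540851/25310*(-1/81811) = 13540851/2070636410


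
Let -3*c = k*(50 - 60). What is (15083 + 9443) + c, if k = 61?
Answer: 74188/3 ≈ 24729.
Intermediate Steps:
c = 610/3 (c = -61*(50 - 60)/3 = -61*(-10)/3 = -1/3*(-610) = 610/3 ≈ 203.33)
(15083 + 9443) + c = (15083 + 9443) + 610/3 = 24526 + 610/3 = 74188/3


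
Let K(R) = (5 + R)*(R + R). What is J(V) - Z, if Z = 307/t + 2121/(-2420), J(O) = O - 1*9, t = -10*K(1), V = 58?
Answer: 761353/14520 ≈ 52.435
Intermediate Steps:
K(R) = 2*R*(5 + R) (K(R) = (5 + R)*(2*R) = 2*R*(5 + R))
t = -120 (t = -20*(5 + 1) = -20*6 = -10*12 = -120)
J(O) = -9 + O (J(O) = O - 9 = -9 + O)
Z = -49873/14520 (Z = 307/(-120) + 2121/(-2420) = 307*(-1/120) + 2121*(-1/2420) = -307/120 - 2121/2420 = -49873/14520 ≈ -3.4348)
J(V) - Z = (-9 + 58) - 1*(-49873/14520) = 49 + 49873/14520 = 761353/14520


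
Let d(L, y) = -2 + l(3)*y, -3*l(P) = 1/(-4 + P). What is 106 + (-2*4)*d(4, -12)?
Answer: 154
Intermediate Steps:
l(P) = -1/(3*(-4 + P))
d(L, y) = -2 + y/3 (d(L, y) = -2 + (-1/(-12 + 3*3))*y = -2 + (-1/(-12 + 9))*y = -2 + (-1/(-3))*y = -2 + (-1*(-⅓))*y = -2 + y/3)
106 + (-2*4)*d(4, -12) = 106 + (-2*4)*(-2 + (⅓)*(-12)) = 106 - 8*(-2 - 4) = 106 - 8*(-6) = 106 + 48 = 154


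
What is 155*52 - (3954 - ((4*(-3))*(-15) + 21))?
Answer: 4307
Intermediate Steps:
155*52 - (3954 - ((4*(-3))*(-15) + 21)) = 8060 - (3954 - (-12*(-15) + 21)) = 8060 - (3954 - (180 + 21)) = 8060 - (3954 - 1*201) = 8060 - (3954 - 201) = 8060 - 1*3753 = 8060 - 3753 = 4307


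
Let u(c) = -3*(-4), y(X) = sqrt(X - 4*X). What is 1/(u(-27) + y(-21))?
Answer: 4/27 - sqrt(7)/27 ≈ 0.050157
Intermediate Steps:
y(X) = sqrt(3)*sqrt(-X) (y(X) = sqrt(-3*X) = sqrt(3)*sqrt(-X))
u(c) = 12
1/(u(-27) + y(-21)) = 1/(12 + sqrt(3)*sqrt(-1*(-21))) = 1/(12 + sqrt(3)*sqrt(21)) = 1/(12 + 3*sqrt(7))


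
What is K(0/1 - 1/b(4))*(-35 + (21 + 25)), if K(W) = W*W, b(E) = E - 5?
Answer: 11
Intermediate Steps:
b(E) = -5 + E
K(W) = W²
K(0/1 - 1/b(4))*(-35 + (21 + 25)) = (0/1 - 1/(-5 + 4))²*(-35 + (21 + 25)) = (0*1 - 1/(-1))²*(-35 + 46) = (0 - 1*(-1))²*11 = (0 + 1)²*11 = 1²*11 = 1*11 = 11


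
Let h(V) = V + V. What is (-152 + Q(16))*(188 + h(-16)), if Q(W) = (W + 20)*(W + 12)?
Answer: 133536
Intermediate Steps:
Q(W) = (12 + W)*(20 + W) (Q(W) = (20 + W)*(12 + W) = (12 + W)*(20 + W))
h(V) = 2*V
(-152 + Q(16))*(188 + h(-16)) = (-152 + (240 + 16² + 32*16))*(188 + 2*(-16)) = (-152 + (240 + 256 + 512))*(188 - 32) = (-152 + 1008)*156 = 856*156 = 133536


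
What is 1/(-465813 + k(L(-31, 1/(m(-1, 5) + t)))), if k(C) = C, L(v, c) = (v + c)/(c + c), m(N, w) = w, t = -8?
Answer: -1/465766 ≈ -2.1470e-6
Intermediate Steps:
L(v, c) = (c + v)/(2*c) (L(v, c) = (c + v)/((2*c)) = (c + v)*(1/(2*c)) = (c + v)/(2*c))
1/(-465813 + k(L(-31, 1/(m(-1, 5) + t)))) = 1/(-465813 + (1/(5 - 8) - 31)/(2*(1/(5 - 8)))) = 1/(-465813 + (1/(-3) - 31)/(2*(1/(-3)))) = 1/(-465813 + (-⅓ - 31)/(2*(-⅓))) = 1/(-465813 + (½)*(-3)*(-94/3)) = 1/(-465813 + 47) = 1/(-465766) = -1/465766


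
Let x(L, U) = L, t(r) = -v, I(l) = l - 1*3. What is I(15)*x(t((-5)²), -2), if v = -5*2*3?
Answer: 360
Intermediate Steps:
I(l) = -3 + l (I(l) = l - 3 = -3 + l)
v = -30 (v = -10*3 = -30)
t(r) = 30 (t(r) = -1*(-30) = 30)
I(15)*x(t((-5)²), -2) = (-3 + 15)*30 = 12*30 = 360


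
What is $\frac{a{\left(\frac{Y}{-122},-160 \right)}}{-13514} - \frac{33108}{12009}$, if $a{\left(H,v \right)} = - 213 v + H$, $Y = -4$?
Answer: $- \frac{8709667695}{1649944531} \approx -5.2788$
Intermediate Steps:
$a{\left(H,v \right)} = H - 213 v$
$\frac{a{\left(\frac{Y}{-122},-160 \right)}}{-13514} - \frac{33108}{12009} = \frac{- \frac{4}{-122} - -34080}{-13514} - \frac{33108}{12009} = \left(\left(-4\right) \left(- \frac{1}{122}\right) + 34080\right) \left(- \frac{1}{13514}\right) - \frac{11036}{4003} = \left(\frac{2}{61} + 34080\right) \left(- \frac{1}{13514}\right) - \frac{11036}{4003} = \frac{2078882}{61} \left(- \frac{1}{13514}\right) - \frac{11036}{4003} = - \frac{1039441}{412177} - \frac{11036}{4003} = - \frac{8709667695}{1649944531}$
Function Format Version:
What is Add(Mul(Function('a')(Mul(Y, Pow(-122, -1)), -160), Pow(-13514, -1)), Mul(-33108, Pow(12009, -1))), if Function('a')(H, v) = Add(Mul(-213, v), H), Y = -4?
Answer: Rational(-8709667695, 1649944531) ≈ -5.2788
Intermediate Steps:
Function('a')(H, v) = Add(H, Mul(-213, v))
Add(Mul(Function('a')(Mul(Y, Pow(-122, -1)), -160), Pow(-13514, -1)), Mul(-33108, Pow(12009, -1))) = Add(Mul(Add(Mul(-4, Pow(-122, -1)), Mul(-213, -160)), Pow(-13514, -1)), Mul(-33108, Pow(12009, -1))) = Add(Mul(Add(Mul(-4, Rational(-1, 122)), 34080), Rational(-1, 13514)), Mul(-33108, Rational(1, 12009))) = Add(Mul(Add(Rational(2, 61), 34080), Rational(-1, 13514)), Rational(-11036, 4003)) = Add(Mul(Rational(2078882, 61), Rational(-1, 13514)), Rational(-11036, 4003)) = Add(Rational(-1039441, 412177), Rational(-11036, 4003)) = Rational(-8709667695, 1649944531)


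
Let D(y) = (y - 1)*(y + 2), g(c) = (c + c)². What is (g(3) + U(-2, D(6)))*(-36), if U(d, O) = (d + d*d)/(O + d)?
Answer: -24660/19 ≈ -1297.9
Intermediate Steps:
g(c) = 4*c² (g(c) = (2*c)² = 4*c²)
D(y) = (-1 + y)*(2 + y)
U(d, O) = (d + d²)/(O + d)
(g(3) + U(-2, D(6)))*(-36) = (4*3² - 2*(1 - 2)/((-2 + 6 + 6²) - 2))*(-36) = (4*9 - 2*(-1)/((-2 + 6 + 36) - 2))*(-36) = (36 - 2*(-1)/(40 - 2))*(-36) = (36 - 2*(-1)/38)*(-36) = (36 - 2*1/38*(-1))*(-36) = (36 + 1/19)*(-36) = (685/19)*(-36) = -24660/19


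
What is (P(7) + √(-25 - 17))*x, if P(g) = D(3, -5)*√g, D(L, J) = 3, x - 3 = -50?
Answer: -141*√7 - 47*I*√42 ≈ -373.05 - 304.59*I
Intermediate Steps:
x = -47 (x = 3 - 50 = -47)
P(g) = 3*√g
(P(7) + √(-25 - 17))*x = (3*√7 + √(-25 - 17))*(-47) = (3*√7 + √(-42))*(-47) = (3*√7 + I*√42)*(-47) = -141*√7 - 47*I*√42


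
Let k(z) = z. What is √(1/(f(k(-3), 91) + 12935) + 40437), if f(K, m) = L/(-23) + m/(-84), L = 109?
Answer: √514918968940625361/3568453 ≈ 201.09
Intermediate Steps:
f(K, m) = -109/23 - m/84 (f(K, m) = 109/(-23) + m/(-84) = 109*(-1/23) + m*(-1/84) = -109/23 - m/84)
√(1/(f(k(-3), 91) + 12935) + 40437) = √(1/((-109/23 - 1/84*91) + 12935) + 40437) = √(1/((-109/23 - 13/12) + 12935) + 40437) = √(1/(-1607/276 + 12935) + 40437) = √(1/(3568453/276) + 40437) = √(276/3568453 + 40437) = √(144297534237/3568453) = √514918968940625361/3568453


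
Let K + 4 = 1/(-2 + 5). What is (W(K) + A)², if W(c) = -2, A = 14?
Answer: 144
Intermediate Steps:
K = -11/3 (K = -4 + 1/(-2 + 5) = -4 + 1/3 = -4 + ⅓ = -11/3 ≈ -3.6667)
(W(K) + A)² = (-2 + 14)² = 12² = 144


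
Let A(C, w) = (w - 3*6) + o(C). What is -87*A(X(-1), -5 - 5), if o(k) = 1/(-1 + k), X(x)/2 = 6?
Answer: 26709/11 ≈ 2428.1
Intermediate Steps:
X(x) = 12 (X(x) = 2*6 = 12)
A(C, w) = -18 + w + 1/(-1 + C) (A(C, w) = (w - 3*6) + 1/(-1 + C) = (w - 18) + 1/(-1 + C) = (-18 + w) + 1/(-1 + C) = -18 + w + 1/(-1 + C))
-87*A(X(-1), -5 - 5) = -87*(1 + (-1 + 12)*(-18 + (-5 - 5)))/(-1 + 12) = -87*(1 + 11*(-18 - 10))/11 = -87*(1 + 11*(-28))/11 = -87*(1 - 308)/11 = -87*(-307)/11 = -87*(-307/11) = 26709/11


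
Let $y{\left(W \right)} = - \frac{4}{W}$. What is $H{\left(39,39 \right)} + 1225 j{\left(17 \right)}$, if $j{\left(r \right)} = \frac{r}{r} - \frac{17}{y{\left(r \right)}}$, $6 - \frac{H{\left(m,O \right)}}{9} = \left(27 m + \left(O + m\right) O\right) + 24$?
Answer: $\frac{210857}{4} \approx 52714.0$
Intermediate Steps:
$H{\left(m,O \right)} = -162 - 243 m - 9 O \left(O + m\right)$ ($H{\left(m,O \right)} = 54 - 9 \left(\left(27 m + \left(O + m\right) O\right) + 24\right) = 54 - 9 \left(\left(27 m + O \left(O + m\right)\right) + 24\right) = 54 - 9 \left(24 + 27 m + O \left(O + m\right)\right) = 54 - \left(216 + 243 m + 9 O \left(O + m\right)\right) = -162 - 243 m - 9 O \left(O + m\right)$)
$j{\left(r \right)} = 1 + \frac{17 r}{4}$ ($j{\left(r \right)} = \frac{r}{r} - \frac{17}{\left(-4\right) \frac{1}{r}} = 1 - 17 \left(- \frac{r}{4}\right) = 1 + \frac{17 r}{4}$)
$H{\left(39,39 \right)} + 1225 j{\left(17 \right)} = \left(-162 - 9477 - 9 \cdot 39^{2} - 351 \cdot 39\right) + 1225 \left(1 + \frac{17}{4} \cdot 17\right) = \left(-162 - 9477 - 13689 - 13689\right) + 1225 \left(1 + \frac{289}{4}\right) = \left(-162 - 9477 - 13689 - 13689\right) + 1225 \cdot \frac{293}{4} = -37017 + \frac{358925}{4} = \frac{210857}{4}$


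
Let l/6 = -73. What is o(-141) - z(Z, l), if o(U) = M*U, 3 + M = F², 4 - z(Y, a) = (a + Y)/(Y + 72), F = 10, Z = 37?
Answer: -1491630/109 ≈ -13685.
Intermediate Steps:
l = -438 (l = 6*(-73) = -438)
z(Y, a) = 4 - (Y + a)/(72 + Y) (z(Y, a) = 4 - (a + Y)/(Y + 72) = 4 - (Y + a)/(72 + Y))
M = 97 (M = -3 + 10² = -3 + 100 = 97)
o(U) = 97*U
o(-141) - z(Z, l) = 97*(-141) - (288 - 1*(-438) + 3*37)/(72 + 37) = -13677 - (288 + 438 + 111)/109 = -13677 - 837/109 = -1491630/109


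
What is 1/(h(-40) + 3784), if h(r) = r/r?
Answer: 1/3785 ≈ 0.00026420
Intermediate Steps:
h(r) = 1
1/(h(-40) + 3784) = 1/(1 + 3784) = 1/3785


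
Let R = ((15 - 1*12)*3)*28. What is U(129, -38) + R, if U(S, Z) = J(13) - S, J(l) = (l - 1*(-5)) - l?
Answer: 128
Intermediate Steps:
J(l) = 5 (J(l) = (l + 5) - l = (5 + l) - l = 5)
U(S, Z) = 5 - S
R = 252 (R = ((15 - 12)*3)*28 = (3*3)*28 = 9*28 = 252)
U(129, -38) + R = (5 - 1*129) + 252 = (5 - 129) + 252 = -124 + 252 = 128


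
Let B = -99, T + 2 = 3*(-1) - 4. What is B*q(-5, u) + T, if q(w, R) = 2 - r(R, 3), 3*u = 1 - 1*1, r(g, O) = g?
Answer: -207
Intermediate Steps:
T = -9 (T = -2 + (3*(-1) - 4) = -2 + (-3 - 4) = -2 - 7 = -9)
u = 0 (u = (1 - 1*1)/3 = (1 - 1)/3 = (1/3)*0 = 0)
q(w, R) = 2 - R
B*q(-5, u) + T = -99*(2 - 1*0) - 9 = -99*(2 + 0) - 9 = -99*2 - 9 = -198 - 9 = -207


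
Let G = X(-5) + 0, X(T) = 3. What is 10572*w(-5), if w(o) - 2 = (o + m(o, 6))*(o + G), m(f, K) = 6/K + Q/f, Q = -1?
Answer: 507456/5 ≈ 1.0149e+5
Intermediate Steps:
G = 3 (G = 3 + 0 = 3)
m(f, K) = -1/f + 6/K (m(f, K) = 6/K - 1/f = -1/f + 6/K)
w(o) = 2 + (3 + o)*(1 + o - 1/o) (w(o) = 2 + (o + (-1/o + 6/6))*(o + 3) = 2 + (o + (-1/o + 6*(⅙)))*(3 + o) = 2 + (o + (-1/o + 1))*(3 + o) = 2 + (o + (1 - 1/o))*(3 + o) = 2 + (1 + o - 1/o)*(3 + o) = 2 + (3 + o)*(1 + o - 1/o))
10572*w(-5) = 10572*(4 + (-5)² - 3/(-5) + 4*(-5)) = 10572*(4 + 25 - 3*(-⅕) - 20) = 10572*(4 + 25 + ⅗ - 20) = 10572*(48/5) = 507456/5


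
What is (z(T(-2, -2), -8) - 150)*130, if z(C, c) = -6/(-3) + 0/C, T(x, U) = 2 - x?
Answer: -19240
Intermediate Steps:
z(C, c) = 2 (z(C, c) = -6*(-⅓) + 0 = 2 + 0 = 2)
(z(T(-2, -2), -8) - 150)*130 = (2 - 150)*130 = -148*130 = -19240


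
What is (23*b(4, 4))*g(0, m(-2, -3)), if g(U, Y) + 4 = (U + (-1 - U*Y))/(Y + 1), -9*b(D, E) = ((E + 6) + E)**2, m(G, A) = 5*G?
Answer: 157780/81 ≈ 1947.9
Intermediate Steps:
b(D, E) = -(6 + 2*E)**2/9 (b(D, E) = -((E + 6) + E)**2/9 = -((6 + E) + E)**2/9 = -(6 + 2*E)**2/9)
g(U, Y) = -4 + (-1 + U - U*Y)/(1 + Y) (g(U, Y) = -4 + (U + (-1 - U*Y))/(Y + 1) = -4 + (U + (-1 - U*Y))/(1 + Y) = -4 + (-1 + U - U*Y)/(1 + Y))
(23*b(4, 4))*g(0, m(-2, -3)) = (23*(-4*(3 + 4)**2/9))*((-5 + 0 - 20*(-2) - 1*0*5*(-2))/(1 + 5*(-2))) = (23*(-4/9*7**2))*((-5 + 0 - 4*(-10) - 1*0*(-10))/(1 - 10)) = (23*(-4/9*49))*((-5 + 0 + 40 + 0)/(-9)) = (23*(-196/9))*(-1/9*35) = -4508/9*(-35/9) = 157780/81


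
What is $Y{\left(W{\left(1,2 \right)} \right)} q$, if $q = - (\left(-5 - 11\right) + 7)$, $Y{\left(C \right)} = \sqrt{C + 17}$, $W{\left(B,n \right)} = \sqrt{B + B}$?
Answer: $9 \sqrt{17 + \sqrt{2}} \approx 38.621$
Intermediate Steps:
$W{\left(B,n \right)} = \sqrt{2} \sqrt{B}$ ($W{\left(B,n \right)} = \sqrt{2 B} = \sqrt{2} \sqrt{B}$)
$Y{\left(C \right)} = \sqrt{17 + C}$
$q = 9$ ($q = - (-16 + 7) = \left(-1\right) \left(-9\right) = 9$)
$Y{\left(W{\left(1,2 \right)} \right)} q = \sqrt{17 + \sqrt{2} \sqrt{1}} \cdot 9 = \sqrt{17 + \sqrt{2} \cdot 1} \cdot 9 = \sqrt{17 + \sqrt{2}} \cdot 9 = 9 \sqrt{17 + \sqrt{2}}$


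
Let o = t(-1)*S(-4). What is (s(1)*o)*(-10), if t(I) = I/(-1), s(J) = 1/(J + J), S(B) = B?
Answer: 20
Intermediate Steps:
s(J) = 1/(2*J)
t(I) = -I (t(I) = I*(-1) = -I)
o = -4 (o = -1*(-1)*(-4) = 1*(-4) = -4)
(s(1)*o)*(-10) = (((½)/1)*(-4))*(-10) = (((½)*1)*(-4))*(-10) = ((½)*(-4))*(-10) = -2*(-10) = 20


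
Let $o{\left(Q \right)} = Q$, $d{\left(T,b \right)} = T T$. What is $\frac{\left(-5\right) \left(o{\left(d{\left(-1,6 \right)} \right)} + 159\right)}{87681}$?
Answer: $- \frac{800}{87681} \approx -0.009124$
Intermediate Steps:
$d{\left(T,b \right)} = T^{2}$
$\frac{\left(-5\right) \left(o{\left(d{\left(-1,6 \right)} \right)} + 159\right)}{87681} = \frac{\left(-5\right) \left(\left(-1\right)^{2} + 159\right)}{87681} = - 5 \left(1 + 159\right) \frac{1}{87681} = \left(-5\right) 160 \cdot \frac{1}{87681} = \left(-800\right) \frac{1}{87681} = - \frac{800}{87681}$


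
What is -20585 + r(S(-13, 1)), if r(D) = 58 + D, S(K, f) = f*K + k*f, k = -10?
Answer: -20550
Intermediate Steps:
S(K, f) = -10*f + K*f (S(K, f) = f*K - 10*f = K*f - 10*f = -10*f + K*f)
-20585 + r(S(-13, 1)) = -20585 + (58 + 1*(-10 - 13)) = -20585 + (58 + 1*(-23)) = -20585 + (58 - 23) = -20585 + 35 = -20550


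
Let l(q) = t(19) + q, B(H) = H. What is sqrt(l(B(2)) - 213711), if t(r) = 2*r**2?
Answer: I*sqrt(212987) ≈ 461.51*I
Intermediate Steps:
l(q) = 722 + q (l(q) = 2*19**2 + q = 2*361 + q = 722 + q)
sqrt(l(B(2)) - 213711) = sqrt((722 + 2) - 213711) = sqrt(724 - 213711) = sqrt(-212987) = I*sqrt(212987)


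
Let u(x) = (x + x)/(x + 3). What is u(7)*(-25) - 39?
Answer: -74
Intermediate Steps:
u(x) = 2*x/(3 + x) (u(x) = (2*x)/(3 + x) = 2*x/(3 + x))
u(7)*(-25) - 39 = (2*7/(3 + 7))*(-25) - 39 = (2*7/10)*(-25) - 39 = (2*7*(⅒))*(-25) - 39 = (7/5)*(-25) - 39 = -35 - 39 = -74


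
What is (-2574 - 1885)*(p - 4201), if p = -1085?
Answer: 23570274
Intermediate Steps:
(-2574 - 1885)*(p - 4201) = (-2574 - 1885)*(-1085 - 4201) = -4459*(-5286) = 23570274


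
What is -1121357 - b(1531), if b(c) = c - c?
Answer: -1121357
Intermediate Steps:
b(c) = 0
-1121357 - b(1531) = -1121357 - 1*0 = -1121357 + 0 = -1121357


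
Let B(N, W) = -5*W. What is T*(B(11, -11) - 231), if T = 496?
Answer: -87296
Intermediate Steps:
T*(B(11, -11) - 231) = 496*(-5*(-11) - 231) = 496*(55 - 231) = 496*(-176) = -87296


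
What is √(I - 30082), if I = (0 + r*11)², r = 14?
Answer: I*√6366 ≈ 79.787*I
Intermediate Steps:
I = 23716 (I = (0 + 14*11)² = (0 + 154)² = 154² = 23716)
√(I - 30082) = √(23716 - 30082) = √(-6366) = I*√6366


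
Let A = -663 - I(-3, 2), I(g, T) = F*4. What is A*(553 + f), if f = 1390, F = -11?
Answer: -1202717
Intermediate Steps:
I(g, T) = -44 (I(g, T) = -11*4 = -44)
A = -619 (A = -663 - 1*(-44) = -663 + 44 = -619)
A*(553 + f) = -619*(553 + 1390) = -619*1943 = -1202717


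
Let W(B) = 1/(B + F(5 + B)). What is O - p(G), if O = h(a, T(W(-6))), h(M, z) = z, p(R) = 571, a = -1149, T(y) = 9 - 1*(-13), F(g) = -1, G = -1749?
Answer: -549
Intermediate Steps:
W(B) = 1/(-1 + B) (W(B) = 1/(B - 1) = 1/(-1 + B))
T(y) = 22 (T(y) = 9 + 13 = 22)
O = 22
O - p(G) = 22 - 1*571 = 22 - 571 = -549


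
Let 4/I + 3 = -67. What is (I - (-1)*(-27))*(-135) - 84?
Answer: 24981/7 ≈ 3568.7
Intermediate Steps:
I = -2/35 (I = 4/(-3 - 67) = 4/(-70) = 4*(-1/70) = -2/35 ≈ -0.057143)
(I - (-1)*(-27))*(-135) - 84 = (-2/35 - (-1)*(-27))*(-135) - 84 = (-2/35 - 1*27)*(-135) - 84 = (-2/35 - 27)*(-135) - 84 = -947/35*(-135) - 84 = 25569/7 - 84 = 24981/7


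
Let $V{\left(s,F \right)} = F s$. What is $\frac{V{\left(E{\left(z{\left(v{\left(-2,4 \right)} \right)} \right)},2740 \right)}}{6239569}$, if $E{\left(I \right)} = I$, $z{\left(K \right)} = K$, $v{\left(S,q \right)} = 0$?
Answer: $0$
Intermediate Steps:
$\frac{V{\left(E{\left(z{\left(v{\left(-2,4 \right)} \right)} \right)},2740 \right)}}{6239569} = \frac{2740 \cdot 0}{6239569} = 0 \cdot \frac{1}{6239569} = 0$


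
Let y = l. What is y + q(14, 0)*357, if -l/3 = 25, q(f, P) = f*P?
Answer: -75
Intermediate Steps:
q(f, P) = P*f
l = -75 (l = -3*25 = -75)
y = -75
y + q(14, 0)*357 = -75 + (0*14)*357 = -75 + 0*357 = -75 + 0 = -75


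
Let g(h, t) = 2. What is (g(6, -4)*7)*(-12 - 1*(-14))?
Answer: 28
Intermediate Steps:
(g(6, -4)*7)*(-12 - 1*(-14)) = (2*7)*(-12 - 1*(-14)) = 14*(-12 + 14) = 14*2 = 28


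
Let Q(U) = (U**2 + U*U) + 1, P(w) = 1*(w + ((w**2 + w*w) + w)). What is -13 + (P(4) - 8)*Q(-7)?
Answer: 3155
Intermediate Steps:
P(w) = 2*w + 2*w**2 (P(w) = 1*(w + ((w**2 + w**2) + w)) = 1*(w + (2*w**2 + w)) = 1*(w + (w + 2*w**2)) = 1*(2*w + 2*w**2) = 2*w + 2*w**2)
Q(U) = 1 + 2*U**2 (Q(U) = (U**2 + U**2) + 1 = 2*U**2 + 1 = 1 + 2*U**2)
-13 + (P(4) - 8)*Q(-7) = -13 + (2*4*(1 + 4) - 8)*(1 + 2*(-7)**2) = -13 + (2*4*5 - 8)*(1 + 2*49) = -13 + (40 - 8)*(1 + 98) = -13 + 32*99 = -13 + 3168 = 3155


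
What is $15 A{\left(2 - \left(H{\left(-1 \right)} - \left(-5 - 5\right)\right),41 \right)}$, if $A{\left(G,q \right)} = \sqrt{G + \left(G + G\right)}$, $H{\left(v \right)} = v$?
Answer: $15 i \sqrt{21} \approx 68.739 i$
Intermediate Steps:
$A{\left(G,q \right)} = \sqrt{3} \sqrt{G}$ ($A{\left(G,q \right)} = \sqrt{G + 2 G} = \sqrt{3 G} = \sqrt{3} \sqrt{G}$)
$15 A{\left(2 - \left(H{\left(-1 \right)} - \left(-5 - 5\right)\right),41 \right)} = 15 \sqrt{3} \sqrt{2 - \left(-1 - \left(-5 - 5\right)\right)} = 15 \sqrt{3} \sqrt{2 - \left(-1 - -10\right)} = 15 \sqrt{3} \sqrt{2 - \left(-1 + 10\right)} = 15 \sqrt{3} \sqrt{2 - 9} = 15 \sqrt{3} \sqrt{-7} = 15 \sqrt{3} i \sqrt{7} = 15 i \sqrt{21}$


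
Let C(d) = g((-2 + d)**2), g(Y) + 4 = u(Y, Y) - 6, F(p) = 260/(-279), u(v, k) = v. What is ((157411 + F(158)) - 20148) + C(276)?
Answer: 59239531/279 ≈ 2.1233e+5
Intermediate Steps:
F(p) = -260/279 (F(p) = 260*(-1/279) = -260/279)
g(Y) = -10 + Y (g(Y) = -4 + (Y - 6) = -4 + (-6 + Y) = -10 + Y)
C(d) = -10 + (-2 + d)**2
((157411 + F(158)) - 20148) + C(276) = ((157411 - 260/279) - 20148) + (-10 + (-2 + 276)**2) = (43917409/279 - 20148) + (-10 + 274**2) = 38296117/279 + (-10 + 75076) = 38296117/279 + 75066 = 59239531/279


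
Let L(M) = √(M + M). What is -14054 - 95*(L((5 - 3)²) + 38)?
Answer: -17664 - 190*√2 ≈ -17933.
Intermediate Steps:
L(M) = √2*√M (L(M) = √(2*M) = √2*√M)
-14054 - 95*(L((5 - 3)²) + 38) = -14054 - 95*(√2*√((5 - 3)²) + 38) = -14054 - 95*(√2*√(2²) + 38) = -14054 - 95*(√2*√4 + 38) = -14054 - 95*(√2*2 + 38) = -14054 - 95*(2*√2 + 38) = -14054 - 95*(38 + 2*√2) = -14054 + (-3610 - 190*√2) = -17664 - 190*√2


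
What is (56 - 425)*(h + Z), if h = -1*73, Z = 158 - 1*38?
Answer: -17343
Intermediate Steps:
Z = 120 (Z = 158 - 38 = 120)
h = -73
(56 - 425)*(h + Z) = (56 - 425)*(-73 + 120) = -369*47 = -17343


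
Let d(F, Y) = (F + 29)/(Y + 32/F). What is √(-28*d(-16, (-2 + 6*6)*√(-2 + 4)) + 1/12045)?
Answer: √(-26404940595 + 204765*√2)/(12045*√(-1 + 17*√2)) ≈ 2.8105*I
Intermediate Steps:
d(F, Y) = (29 + F)/(Y + 32/F)
√(-28*d(-16, (-2 + 6*6)*√(-2 + 4)) + 1/12045) = √(-(-448)*(29 - 16)/(32 - 16*(-2 + 6*6)*√(-2 + 4)) + 1/12045) = √(-(-448)*13/(32 - 16*(-2 + 36)*√2) + 1/12045) = √(-(-448)*13/(32 - 544*√2) + 1/12045) = √(-(-5824)/(32 - 544*√2) + 1/12045) = √(5824/(32 - 544*√2) + 1/12045) = √(1/12045 + 5824/(32 - 544*√2))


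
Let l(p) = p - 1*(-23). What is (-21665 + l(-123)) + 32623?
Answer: 10858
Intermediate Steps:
l(p) = 23 + p (l(p) = p + 23 = 23 + p)
(-21665 + l(-123)) + 32623 = (-21665 + (23 - 123)) + 32623 = (-21665 - 100) + 32623 = -21765 + 32623 = 10858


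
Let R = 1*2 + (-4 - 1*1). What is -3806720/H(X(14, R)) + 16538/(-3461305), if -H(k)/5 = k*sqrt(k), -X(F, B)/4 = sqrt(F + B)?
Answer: -16538/3461305 + 95168*I*11**(1/4)/11 ≈ -0.004778 + 15756.0*I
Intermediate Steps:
R = -3 (R = 2 + (-4 - 1) = 2 - 5 = -3)
X(F, B) = -4*sqrt(B + F) (X(F, B) = -4*sqrt(F + B) = -4*sqrt(B + F))
H(k) = -5*k**(3/2) (H(k) = -5*k*sqrt(k) = -5*k**(3/2))
-3806720/H(X(14, R)) + 16538/(-3461305) = -3806720*(-I/(40*(-3 + 14)**(3/4))) + 16538/(-3461305) = -3806720*(-I*11**(1/4)/440) + 16538*(-1/3461305) = -3806720*(-I*11**(1/4)/440) - 16538/3461305 = -(-95168)*I*11**(1/4)/11 - 16538/3461305 = 95168*I*11**(1/4)/11 - 16538/3461305 = -16538/3461305 + 95168*I*11**(1/4)/11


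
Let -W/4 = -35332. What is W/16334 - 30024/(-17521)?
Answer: 1483309952/143094007 ≈ 10.366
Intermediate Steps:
W = 141328 (W = -4*(-35332) = 141328)
W/16334 - 30024/(-17521) = 141328/16334 - 30024/(-17521) = 141328*(1/16334) - 30024*(-1/17521) = 70664/8167 + 30024/17521 = 1483309952/143094007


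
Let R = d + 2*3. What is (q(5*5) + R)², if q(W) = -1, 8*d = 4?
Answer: 121/4 ≈ 30.250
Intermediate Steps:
d = ½ (d = (⅛)*4 = ½ ≈ 0.50000)
R = 13/2 (R = ½ + 2*3 = ½ + 6 = 13/2 ≈ 6.5000)
(q(5*5) + R)² = (-1 + 13/2)² = (11/2)² = 121/4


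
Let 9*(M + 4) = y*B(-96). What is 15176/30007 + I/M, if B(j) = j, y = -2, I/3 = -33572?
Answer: -2266441471/390091 ≈ -5810.0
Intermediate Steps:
I = -100716 (I = 3*(-33572) = -100716)
M = 52/3 (M = -4 + (-2*(-96))/9 = -4 + (1/9)*192 = -4 + 64/3 = 52/3 ≈ 17.333)
15176/30007 + I/M = 15176/30007 - 100716/52/3 = 15176*(1/30007) - 100716*3/52 = 15176/30007 - 75537/13 = -2266441471/390091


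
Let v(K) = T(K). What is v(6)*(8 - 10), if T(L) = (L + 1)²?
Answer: -98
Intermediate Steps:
T(L) = (1 + L)²
v(K) = (1 + K)²
v(6)*(8 - 10) = (1 + 6)²*(8 - 10) = 7²*(-2) = 49*(-2) = -98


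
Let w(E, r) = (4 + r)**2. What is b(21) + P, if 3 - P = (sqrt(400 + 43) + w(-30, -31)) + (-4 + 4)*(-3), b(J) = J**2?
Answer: -285 - sqrt(443) ≈ -306.05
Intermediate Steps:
P = -726 - sqrt(443) (P = 3 - ((sqrt(400 + 43) + (4 - 31)**2) + (-4 + 4)*(-3)) = 3 - ((sqrt(443) + (-27)**2) + 0*(-3)) = 3 - ((sqrt(443) + 729) + 0) = 3 - ((729 + sqrt(443)) + 0) = 3 - (729 + sqrt(443)) = 3 + (-729 - sqrt(443)) = -726 - sqrt(443) ≈ -747.05)
b(21) + P = 21**2 + (-726 - sqrt(443)) = 441 + (-726 - sqrt(443)) = -285 - sqrt(443)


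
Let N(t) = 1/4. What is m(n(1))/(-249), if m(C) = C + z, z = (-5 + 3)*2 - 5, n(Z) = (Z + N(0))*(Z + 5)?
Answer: 1/166 ≈ 0.0060241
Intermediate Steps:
N(t) = ¼
n(Z) = (5 + Z)*(¼ + Z) (n(Z) = (Z + ¼)*(Z + 5) = (¼ + Z)*(5 + Z) = (5 + Z)*(¼ + Z))
z = -9 (z = -2*2 - 5 = -4 - 5 = -9)
m(C) = -9 + C (m(C) = C - 9 = -9 + C)
m(n(1))/(-249) = (-9 + (5/4 + 1² + (21/4)*1))/(-249) = (-9 + (5/4 + 1 + 21/4))*(-1/249) = (-9 + 15/2)*(-1/249) = -3/2*(-1/249) = 1/166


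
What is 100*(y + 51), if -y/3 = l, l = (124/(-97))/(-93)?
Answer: 494300/97 ≈ 5095.9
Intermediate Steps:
l = 4/291 (l = (124*(-1/97))*(-1/93) = -124/97*(-1/93) = 4/291 ≈ 0.013746)
y = -4/97 (y = -3*4/291 = -4/97 ≈ -0.041237)
100*(y + 51) = 100*(-4/97 + 51) = 100*(4943/97) = 494300/97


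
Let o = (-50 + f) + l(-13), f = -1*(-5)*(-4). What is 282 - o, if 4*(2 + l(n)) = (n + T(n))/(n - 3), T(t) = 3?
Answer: 11323/32 ≈ 353.84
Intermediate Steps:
f = -20 (f = 5*(-4) = -20)
l(n) = -2 + (3 + n)/(4*(-3 + n)) (l(n) = -2 + ((n + 3)/(n - 3))/4 = -2 + ((3 + n)/(-3 + n))/4 = -2 + (3 + n)/(4*(-3 + n)))
o = -2299/32 (o = (-50 - 20) + (27 - 7*(-13))/(4*(-3 - 13)) = -70 + (¼)*(27 + 91)/(-16) = -70 + (¼)*(-1/16)*118 = -70 - 59/32 = -2299/32 ≈ -71.844)
282 - o = 282 - 1*(-2299/32) = 282 + 2299/32 = 11323/32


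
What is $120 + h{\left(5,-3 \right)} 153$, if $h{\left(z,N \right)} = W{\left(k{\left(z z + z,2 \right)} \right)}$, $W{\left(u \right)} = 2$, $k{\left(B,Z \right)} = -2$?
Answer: $426$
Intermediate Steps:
$h{\left(z,N \right)} = 2$
$120 + h{\left(5,-3 \right)} 153 = 120 + 2 \cdot 153 = 120 + 306 = 426$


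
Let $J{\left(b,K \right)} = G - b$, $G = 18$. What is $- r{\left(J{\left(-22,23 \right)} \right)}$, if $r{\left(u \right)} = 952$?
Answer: $-952$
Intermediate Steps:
$J{\left(b,K \right)} = 18 - b$
$- r{\left(J{\left(-22,23 \right)} \right)} = \left(-1\right) 952 = -952$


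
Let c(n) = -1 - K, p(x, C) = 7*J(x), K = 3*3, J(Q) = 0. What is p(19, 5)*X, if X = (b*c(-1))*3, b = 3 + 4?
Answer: 0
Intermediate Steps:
b = 7
K = 9
p(x, C) = 0 (p(x, C) = 7*0 = 0)
c(n) = -10 (c(n) = -1 - 1*9 = -1 - 9 = -10)
X = -210 (X = (7*(-10))*3 = -70*3 = -210)
p(19, 5)*X = 0*(-210) = 0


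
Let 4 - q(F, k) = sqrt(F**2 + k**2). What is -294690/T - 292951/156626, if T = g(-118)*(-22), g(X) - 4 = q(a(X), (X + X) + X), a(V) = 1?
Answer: -17825677921/6539292126 - 4465*sqrt(125317)/41751 ≈ -40.584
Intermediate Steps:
q(F, k) = 4 - sqrt(F**2 + k**2)
g(X) = 8 - sqrt(1 + 9*X**2) (g(X) = 4 + (4 - sqrt(1**2 + ((X + X) + X)**2)) = 4 + (4 - sqrt(1 + (2*X + X)**2)) = 4 + (4 - sqrt(1 + (3*X)**2)) = 4 + (4 - sqrt(1 + 9*X**2)) = 8 - sqrt(1 + 9*X**2))
T = -176 + 22*sqrt(125317) (T = (8 - sqrt(1 + 9*(-118)**2))*(-22) = (8 - sqrt(1 + 9*13924))*(-22) = (8 - sqrt(1 + 125316))*(-22) = (8 - sqrt(125317))*(-22) = -176 + 22*sqrt(125317) ≈ 7612.0)
-294690/T - 292951/156626 = -294690/(-176 + 22*sqrt(125317)) - 292951/156626 = -292951/156626 - 294690/(-176 + 22*sqrt(125317))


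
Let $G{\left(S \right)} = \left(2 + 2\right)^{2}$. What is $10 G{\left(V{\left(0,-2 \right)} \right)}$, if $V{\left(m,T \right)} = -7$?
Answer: $160$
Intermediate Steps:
$G{\left(S \right)} = 16$ ($G{\left(S \right)} = 4^{2} = 16$)
$10 G{\left(V{\left(0,-2 \right)} \right)} = 10 \cdot 16 = 160$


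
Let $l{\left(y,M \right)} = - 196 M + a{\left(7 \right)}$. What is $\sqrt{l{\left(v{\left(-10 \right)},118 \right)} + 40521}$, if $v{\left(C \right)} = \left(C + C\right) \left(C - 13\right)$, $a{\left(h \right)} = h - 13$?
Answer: $\sqrt{17387} \approx 131.86$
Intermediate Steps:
$a{\left(h \right)} = -13 + h$
$v{\left(C \right)} = 2 C \left(-13 + C\right)$
$l{\left(y,M \right)} = -6 - 196 M$ ($l{\left(y,M \right)} = - 196 M + \left(-13 + 7\right) = - 196 M - 6 = -6 - 196 M$)
$\sqrt{l{\left(v{\left(-10 \right)},118 \right)} + 40521} = \sqrt{\left(-6 - 23128\right) + 40521} = \sqrt{-23134 + 40521} = \sqrt{17387}$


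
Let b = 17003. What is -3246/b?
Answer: -3246/17003 ≈ -0.19091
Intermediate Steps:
-3246/b = -3246/17003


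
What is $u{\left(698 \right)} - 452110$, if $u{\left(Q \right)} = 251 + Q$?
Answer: $-451161$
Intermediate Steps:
$u{\left(698 \right)} - 452110 = \left(251 + 698\right) - 452110 = 949 - 452110 = -451161$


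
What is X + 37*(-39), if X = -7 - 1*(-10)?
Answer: -1440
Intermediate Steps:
X = 3 (X = -7 + 10 = 3)
X + 37*(-39) = 3 + 37*(-39) = 3 - 1443 = -1440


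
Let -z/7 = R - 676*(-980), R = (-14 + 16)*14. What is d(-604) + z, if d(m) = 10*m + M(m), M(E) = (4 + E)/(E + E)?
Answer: -701182921/151 ≈ -4.6436e+6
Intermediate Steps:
M(E) = (4 + E)/(2*E) (M(E) = (4 + E)/((2*E)) = (4 + E)*(1/(2*E)) = (4 + E)/(2*E))
R = 28 (R = 2*14 = 28)
d(m) = 10*m + (4 + m)/(2*m)
z = -4637556 (z = -7*(28 - 676*(-980)) = -7*(28 + 662480) = -7*662508 = -4637556)
d(-604) + z = (½ + 2/(-604) + 10*(-604)) - 4637556 = (½ + 2*(-1/604) - 6040) - 4637556 = (½ - 1/302 - 6040) - 4637556 = -911965/151 - 4637556 = -701182921/151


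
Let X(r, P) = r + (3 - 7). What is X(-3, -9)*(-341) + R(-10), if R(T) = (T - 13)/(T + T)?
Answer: 47763/20 ≈ 2388.1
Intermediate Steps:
R(T) = (-13 + T)/(2*T) (R(T) = (-13 + T)/((2*T)) = (-13 + T)*(1/(2*T)) = (-13 + T)/(2*T))
X(r, P) = -4 + r (X(r, P) = r - 4 = -4 + r)
X(-3, -9)*(-341) + R(-10) = (-4 - 3)*(-341) + (1/2)*(-13 - 10)/(-10) = -7*(-341) + (1/2)*(-1/10)*(-23) = 2387 + 23/20 = 47763/20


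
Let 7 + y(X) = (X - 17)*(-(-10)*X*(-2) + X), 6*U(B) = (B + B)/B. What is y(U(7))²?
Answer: 786769/81 ≈ 9713.2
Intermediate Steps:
U(B) = ⅓ (U(B) = ((B + B)/B)/6 = ((2*B)/B)/6 = (⅙)*2 = ⅓)
y(X) = -7 - 19*X*(-17 + X) (y(X) = -7 + (X - 17)*(-(-10)*X*(-2) + X) = -7 + (-17 + X)*((10*X)*(-2) + X) = -7 + (-17 + X)*(-20*X + X) = -7 + (-17 + X)*(-19*X) = -7 - 19*X*(-17 + X))
y(U(7))² = (-7 - 19*(⅓)² + 323*(⅓))² = (-7 - 19*⅑ + 323/3)² = (-7 - 19/9 + 323/3)² = (887/9)² = 786769/81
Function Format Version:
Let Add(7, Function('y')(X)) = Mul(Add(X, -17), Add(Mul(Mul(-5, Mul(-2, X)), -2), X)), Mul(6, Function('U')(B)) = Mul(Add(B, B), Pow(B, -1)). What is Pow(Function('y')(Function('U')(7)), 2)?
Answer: Rational(786769, 81) ≈ 9713.2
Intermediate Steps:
Function('U')(B) = Rational(1, 3) (Function('U')(B) = Mul(Rational(1, 6), Mul(Add(B, B), Pow(B, -1))) = Mul(Rational(1, 6), Mul(Mul(2, B), Pow(B, -1))) = Mul(Rational(1, 6), 2) = Rational(1, 3))
Function('y')(X) = Add(-7, Mul(-19, X, Add(-17, X))) (Function('y')(X) = Add(-7, Mul(Add(X, -17), Add(Mul(Mul(-5, Mul(-2, X)), -2), X))) = Add(-7, Mul(Add(-17, X), Add(Mul(Mul(10, X), -2), X))) = Add(-7, Mul(Add(-17, X), Add(Mul(-20, X), X))) = Add(-7, Mul(Add(-17, X), Mul(-19, X))) = Add(-7, Mul(-19, X, Add(-17, X))))
Pow(Function('y')(Function('U')(7)), 2) = Pow(Add(-7, Mul(-19, Pow(Rational(1, 3), 2)), Mul(323, Rational(1, 3))), 2) = Pow(Add(-7, Mul(-19, Rational(1, 9)), Rational(323, 3)), 2) = Pow(Add(-7, Rational(-19, 9), Rational(323, 3)), 2) = Pow(Rational(887, 9), 2) = Rational(786769, 81)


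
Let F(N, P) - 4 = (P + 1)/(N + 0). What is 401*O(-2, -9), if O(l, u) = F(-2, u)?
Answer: 3208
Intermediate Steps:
F(N, P) = 4 + (1 + P)/N (F(N, P) = 4 + (P + 1)/(N + 0) = 4 + (1 + P)/N)
O(l, u) = 7/2 - u/2 (O(l, u) = (1 + u + 4*(-2))/(-2) = -(1 + u - 8)/2 = -(-7 + u)/2 = 7/2 - u/2)
401*O(-2, -9) = 401*(7/2 - ½*(-9)) = 401*(7/2 + 9/2) = 401*8 = 3208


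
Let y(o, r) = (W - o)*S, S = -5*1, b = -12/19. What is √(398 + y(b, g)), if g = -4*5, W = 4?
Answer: √135318/19 ≈ 19.361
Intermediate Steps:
b = -12/19 (b = -12*1/19 = -12/19 ≈ -0.63158)
S = -5
g = -20
y(o, r) = -20 + 5*o (y(o, r) = (4 - o)*(-5) = -20 + 5*o)
√(398 + y(b, g)) = √(398 + (-20 + 5*(-12/19))) = √(398 + (-20 - 60/19)) = √(398 - 440/19) = √(7122/19) = √135318/19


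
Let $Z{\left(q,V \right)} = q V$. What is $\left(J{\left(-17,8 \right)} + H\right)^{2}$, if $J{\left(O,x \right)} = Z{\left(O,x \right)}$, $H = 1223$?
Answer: $1181569$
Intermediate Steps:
$Z{\left(q,V \right)} = V q$
$J{\left(O,x \right)} = O x$ ($J{\left(O,x \right)} = x O = O x$)
$\left(J{\left(-17,8 \right)} + H\right)^{2} = \left(\left(-17\right) 8 + 1223\right)^{2} = \left(-136 + 1223\right)^{2} = 1087^{2} = 1181569$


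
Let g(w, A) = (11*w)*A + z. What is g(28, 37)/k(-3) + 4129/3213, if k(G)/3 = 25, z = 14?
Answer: 2464667/16065 ≈ 153.42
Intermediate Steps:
k(G) = 75 (k(G) = 3*25 = 75)
g(w, A) = 14 + 11*A*w (g(w, A) = (11*w)*A + 14 = 11*A*w + 14 = 14 + 11*A*w)
g(28, 37)/k(-3) + 4129/3213 = (14 + 11*37*28)/75 + 4129/3213 = (14 + 11396)*(1/75) + 4129*(1/3213) = 11410*(1/75) + 4129/3213 = 2282/15 + 4129/3213 = 2464667/16065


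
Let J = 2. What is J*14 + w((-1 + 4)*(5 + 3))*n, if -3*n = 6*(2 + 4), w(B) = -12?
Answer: 172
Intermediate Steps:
n = -12 (n = -2*(2 + 4) = -2*6 = -⅓*36 = -12)
J*14 + w((-1 + 4)*(5 + 3))*n = 2*14 - 12*(-12) = 28 + 144 = 172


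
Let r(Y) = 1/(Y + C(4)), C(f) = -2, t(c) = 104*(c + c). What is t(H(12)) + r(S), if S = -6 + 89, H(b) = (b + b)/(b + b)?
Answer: 16849/81 ≈ 208.01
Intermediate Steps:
H(b) = 1 (H(b) = (2*b)/((2*b)) = (2*b)*(1/(2*b)) = 1)
t(c) = 208*c (t(c) = 104*(2*c) = 208*c)
S = 83
r(Y) = 1/(-2 + Y) (r(Y) = 1/(Y - 2) = 1/(-2 + Y))
t(H(12)) + r(S) = 208*1 + 1/(-2 + 83) = 208 + 1/81 = 16849/81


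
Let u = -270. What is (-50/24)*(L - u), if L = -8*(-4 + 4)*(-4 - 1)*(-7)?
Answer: -1125/2 ≈ -562.50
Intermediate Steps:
L = 0 (L = -0*(-5)*(-7) = -8*0*(-7) = 0*(-7) = 0)
(-50/24)*(L - u) = (-50/24)*(0 - 1*(-270)) = (-50*1/24)*(0 + 270) = -25/12*270 = -1125/2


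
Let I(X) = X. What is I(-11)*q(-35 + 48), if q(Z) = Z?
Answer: -143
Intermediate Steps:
I(-11)*q(-35 + 48) = -11*(-35 + 48) = -11*13 = -143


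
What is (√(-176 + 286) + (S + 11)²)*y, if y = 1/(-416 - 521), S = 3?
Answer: -196/937 - √110/937 ≈ -0.22037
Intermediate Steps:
y = -1/937 (y = 1/(-937) = -1/937 ≈ -0.0010672)
(√(-176 + 286) + (S + 11)²)*y = (√(-176 + 286) + (3 + 11)²)*(-1/937) = (√110 + 14²)*(-1/937) = (√110 + 196)*(-1/937) = (196 + √110)*(-1/937) = -196/937 - √110/937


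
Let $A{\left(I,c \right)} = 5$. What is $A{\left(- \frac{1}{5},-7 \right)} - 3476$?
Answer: $-3471$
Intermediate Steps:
$A{\left(- \frac{1}{5},-7 \right)} - 3476 = 5 - 3476 = -3471$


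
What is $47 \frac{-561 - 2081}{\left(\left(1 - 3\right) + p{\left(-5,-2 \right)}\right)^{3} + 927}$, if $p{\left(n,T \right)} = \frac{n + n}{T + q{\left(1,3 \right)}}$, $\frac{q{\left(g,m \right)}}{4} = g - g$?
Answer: $- \frac{62087}{477} \approx -130.16$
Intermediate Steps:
$q{\left(g,m \right)} = 0$ ($q{\left(g,m \right)} = 4 \left(g - g\right) = 4 \cdot 0 = 0$)
$p{\left(n,T \right)} = \frac{2 n}{T}$ ($p{\left(n,T \right)} = \frac{n + n}{T + 0} = \frac{2 n}{T}$)
$47 \frac{-561 - 2081}{\left(\left(1 - 3\right) + p{\left(-5,-2 \right)}\right)^{3} + 927} = 47 \frac{-561 - 2081}{\left(\left(1 - 3\right) + 2 \left(-5\right) \frac{1}{-2}\right)^{3} + 927} = 47 \left(- \frac{2642}{\left(-2 + 2 \left(-5\right) \left(- \frac{1}{2}\right)\right)^{3} + 927}\right) = 47 \left(- \frac{2642}{\left(-2 + 5\right)^{3} + 927}\right) = 47 \left(- \frac{2642}{3^{3} + 927}\right) = 47 \left(- \frac{2642}{27 + 927}\right) = 47 \left(- \frac{2642}{954}\right) = 47 \left(\left(-2642\right) \frac{1}{954}\right) = 47 \left(- \frac{1321}{477}\right) = - \frac{62087}{477}$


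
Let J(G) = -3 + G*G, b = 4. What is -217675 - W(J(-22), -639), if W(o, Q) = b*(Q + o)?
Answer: -217043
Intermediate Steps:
J(G) = -3 + G**2
W(o, Q) = 4*Q + 4*o (W(o, Q) = 4*(Q + o) = 4*Q + 4*o)
-217675 - W(J(-22), -639) = -217675 - (4*(-639) + 4*(-3 + (-22)**2)) = -217675 - (-2556 + 4*(-3 + 484)) = -217675 - (-2556 + 4*481) = -217675 - (-2556 + 1924) = -217675 - 1*(-632) = -217675 + 632 = -217043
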